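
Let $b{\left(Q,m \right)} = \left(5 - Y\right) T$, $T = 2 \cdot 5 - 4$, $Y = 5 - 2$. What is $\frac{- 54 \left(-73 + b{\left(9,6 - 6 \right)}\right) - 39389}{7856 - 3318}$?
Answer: $- \frac{36095}{4538} \approx -7.9539$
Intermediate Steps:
$Y = 3$
$T = 6$ ($T = 10 - 4 = 6$)
$b{\left(Q,m \right)} = 12$ ($b{\left(Q,m \right)} = \left(5 - 3\right) 6 = 2 \cdot 6 = 12$)
$\frac{- 54 \left(-73 + b{\left(9,6 - 6 \right)}\right) - 39389}{7856 - 3318} = \frac{- 54 \left(-73 + 12\right) - 39389}{7856 - 3318} = \frac{\left(-54\right) \left(-61\right) - 39389}{4538} = \left(3294 - 39389\right) \frac{1}{4538} = \left(-36095\right) \frac{1}{4538} = - \frac{36095}{4538}$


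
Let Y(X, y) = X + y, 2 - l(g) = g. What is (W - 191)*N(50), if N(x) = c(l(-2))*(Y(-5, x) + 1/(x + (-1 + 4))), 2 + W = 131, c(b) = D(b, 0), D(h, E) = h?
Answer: -591728/53 ≈ -11165.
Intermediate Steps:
l(g) = 2 - g
c(b) = b
W = 129 (W = -2 + 131 = 129)
N(x) = -20 + 4*x + 4/(3 + x) (N(x) = (2 - 1*(-2))*((-5 + x) + 1/(x + (-1 + 4))) = (2 + 2)*((-5 + x) + 1/(x + 3)) = 4*((-5 + x) + 1/(3 + x)) = 4*(-5 + x + 1/(3 + x)) = -20 + 4*x + 4/(3 + x))
(W - 191)*N(50) = (129 - 191)*(4*(-14 + 50² - 2*50)/(3 + 50)) = -248*(-14 + 2500 - 100)/53 = -248*2386/53 = -62*9544/53 = -591728/53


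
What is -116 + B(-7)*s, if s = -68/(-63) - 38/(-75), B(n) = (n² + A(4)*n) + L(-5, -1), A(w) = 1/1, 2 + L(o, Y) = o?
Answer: -2722/45 ≈ -60.489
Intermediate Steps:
L(o, Y) = -2 + o
A(w) = 1
B(n) = -7 + n + n² (B(n) = (n² + 1*n) + (-2 - 5) = (n² + n) - 7 = (n + n²) - 7 = -7 + n + n²)
s = 2498/1575 (s = -68*(-1/63) - 38*(-1/75) = 68/63 + 38/75 = 2498/1575 ≈ 1.5860)
-116 + B(-7)*s = -116 + (-7 - 7 + (-7)²)*(2498/1575) = -116 + (-7 - 7 + 49)*(2498/1575) = -116 + 35*(2498/1575) = -116 + 2498/45 = -2722/45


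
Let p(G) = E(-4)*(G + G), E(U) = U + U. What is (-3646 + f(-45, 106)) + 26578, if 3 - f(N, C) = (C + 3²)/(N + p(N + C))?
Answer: 23416750/1021 ≈ 22935.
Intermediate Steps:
E(U) = 2*U
p(G) = -16*G (p(G) = (2*(-4))*(G + G) = -16*G)
f(N, C) = 3 - (9 + C)/(-16*C - 15*N) (f(N, C) = 3 - (C + 3²)/(N - 16*(N + C)) = 3 - (C + 9)/(N - 16*(C + N)) = 3 - (9 + C)/(N + (-16*C - 16*N)) = 3 - (9 + C)/(-16*C - 15*N))
(-3646 + f(-45, 106)) + 26578 = (-3646 + (9 + 45*(-45) + 49*106)/(15*(-45) + 16*106)) + 26578 = (-3646 + (9 - 2025 + 5194)/(-675 + 1696)) + 26578 = (-3646 + 3178/1021) + 26578 = -3719388/1021 + 26578 = 23416750/1021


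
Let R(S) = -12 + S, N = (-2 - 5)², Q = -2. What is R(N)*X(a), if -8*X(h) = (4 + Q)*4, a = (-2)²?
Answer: -37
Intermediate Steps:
N = 49 (N = (-7)² = 49)
a = 4
X(h) = -1 (X(h) = -(4 - 2)*4/8 = -4/4 = -⅛*8 = -1)
R(N)*X(a) = (-12 + 49)*(-1) = 37*(-1) = -37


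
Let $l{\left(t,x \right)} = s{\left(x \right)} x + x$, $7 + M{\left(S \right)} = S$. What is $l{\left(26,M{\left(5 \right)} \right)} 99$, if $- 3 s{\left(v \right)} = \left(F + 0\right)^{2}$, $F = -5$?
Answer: $1452$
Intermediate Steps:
$s{\left(v \right)} = - \frac{25}{3}$ ($s{\left(v \right)} = - \frac{\left(-5 + 0\right)^{2}}{3} = - \frac{\left(-5\right)^{2}}{3} = \left(- \frac{1}{3}\right) 25 = - \frac{25}{3}$)
$M{\left(S \right)} = -7 + S$
$l{\left(t,x \right)} = - \frac{22 x}{3}$ ($l{\left(t,x \right)} = - \frac{25 x}{3} + x = - \frac{22 x}{3}$)
$l{\left(26,M{\left(5 \right)} \right)} 99 = - \frac{22 \left(-7 + 5\right)}{3} \cdot 99 = \left(- \frac{22}{3}\right) \left(-2\right) 99 = \frac{44}{3} \cdot 99 = 1452$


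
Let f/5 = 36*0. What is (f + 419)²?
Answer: 175561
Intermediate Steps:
f = 0 (f = 5*(36*0) = 5*0 = 0)
(f + 419)² = (0 + 419)² = 419² = 175561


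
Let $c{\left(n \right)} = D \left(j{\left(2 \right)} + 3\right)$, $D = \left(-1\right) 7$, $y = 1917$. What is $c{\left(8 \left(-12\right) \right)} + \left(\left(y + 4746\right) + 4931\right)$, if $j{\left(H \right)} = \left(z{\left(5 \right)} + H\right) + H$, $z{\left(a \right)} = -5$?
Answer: $11580$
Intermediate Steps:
$j{\left(H \right)} = -5 + 2 H$ ($j{\left(H \right)} = \left(-5 + H\right) + H = -5 + 2 H$)
$D = -7$
$c{\left(n \right)} = -14$ ($c{\left(n \right)} = - 7 \left(\left(-5 + 2 \cdot 2\right) + 3\right) = - 7 \left(\left(-5 + 4\right) + 3\right) = - 7 \left(-1 + 3\right) = \left(-7\right) 2 = -14$)
$c{\left(8 \left(-12\right) \right)} + \left(\left(y + 4746\right) + 4931\right) = -14 + \left(\left(1917 + 4746\right) + 4931\right) = -14 + \left(6663 + 4931\right) = -14 + 11594 = 11580$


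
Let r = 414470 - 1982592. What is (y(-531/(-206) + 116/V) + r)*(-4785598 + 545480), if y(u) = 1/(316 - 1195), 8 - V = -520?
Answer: 5844490622110202/879 ≈ 6.6490e+12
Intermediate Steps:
V = 528 (V = 8 - 1*(-520) = 8 + 520 = 528)
y(u) = -1/879 (y(u) = 1/(-879) = -1/879)
r = -1568122
(y(-531/(-206) + 116/V) + r)*(-4785598 + 545480) = (-1/879 - 1568122)*(-4785598 + 545480) = -1378379239/879*(-4240118) = 5844490622110202/879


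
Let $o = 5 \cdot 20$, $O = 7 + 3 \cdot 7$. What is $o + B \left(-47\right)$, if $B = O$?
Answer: $-1216$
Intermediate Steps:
$O = 28$ ($O = 7 + 21 = 28$)
$B = 28$
$o = 100$
$o + B \left(-47\right) = 100 + 28 \left(-47\right) = 100 - 1316 = -1216$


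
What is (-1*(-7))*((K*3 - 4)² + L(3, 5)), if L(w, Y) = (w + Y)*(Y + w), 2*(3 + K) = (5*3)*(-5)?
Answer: 442799/4 ≈ 1.1070e+5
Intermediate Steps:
K = -81/2 (K = -3 + ((5*3)*(-5))/2 = -3 + (15*(-5))/2 = -3 + (½)*(-75) = -3 - 75/2 = -81/2 ≈ -40.500)
L(w, Y) = (Y + w)² (L(w, Y) = (Y + w)*(Y + w) = (Y + w)²)
(-1*(-7))*((K*3 - 4)² + L(3, 5)) = (-1*(-7))*((-81/2*3 - 4)² + (5 + 3)²) = 7*((-243/2 - 4)² + 8²) = 7*((-251/2)² + 64) = 7*(63001/4 + 64) = 7*(63257/4) = 442799/4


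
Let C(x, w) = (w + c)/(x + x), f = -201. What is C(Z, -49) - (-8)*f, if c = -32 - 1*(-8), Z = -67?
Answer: -215399/134 ≈ -1607.5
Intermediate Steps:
c = -24 (c = -32 + 8 = -24)
C(x, w) = (-24 + w)/(2*x) (C(x, w) = (w - 24)/(x + x) = (-24 + w)/((2*x)) = (-24 + w)*(1/(2*x)) = (-24 + w)/(2*x))
C(Z, -49) - (-8)*f = (1/2)*(-24 - 49)/(-67) - (-8)*(-201) = (1/2)*(-1/67)*(-73) - 1*1608 = 73/134 - 1608 = -215399/134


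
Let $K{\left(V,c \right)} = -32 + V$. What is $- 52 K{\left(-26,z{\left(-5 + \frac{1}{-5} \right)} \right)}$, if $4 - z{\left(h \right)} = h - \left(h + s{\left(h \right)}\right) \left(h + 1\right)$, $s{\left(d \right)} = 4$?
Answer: $3016$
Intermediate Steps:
$z{\left(h \right)} = 4 - h + \left(1 + h\right) \left(4 + h\right)$ ($z{\left(h \right)} = 4 - \left(h - \left(h + 4\right) \left(h + 1\right)\right) = 4 - \left(h - \left(4 + h\right) \left(1 + h\right)\right) = 4 - \left(h - \left(1 + h\right) \left(4 + h\right)\right) = 4 - h + \left(1 + h\right) \left(4 + h\right)$)
$- 52 K{\left(-26,z{\left(-5 + \frac{1}{-5} \right)} \right)} = - 52 \left(-32 - 26\right) = \left(-52\right) \left(-58\right) = 3016$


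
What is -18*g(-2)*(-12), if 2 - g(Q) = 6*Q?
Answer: 3024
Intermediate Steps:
g(Q) = 2 - 6*Q
-18*g(-2)*(-12) = -18*(2 - 6*(-2))*(-12) = -18*(2 + 12)*(-12) = -18*14*(-12) = -252*(-12) = 3024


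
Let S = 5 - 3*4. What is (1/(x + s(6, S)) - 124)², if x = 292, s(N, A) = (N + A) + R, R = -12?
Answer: 1196814025/77841 ≈ 15375.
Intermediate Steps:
S = -7 (S = 5 - 12 = -7)
s(N, A) = -12 + A + N (s(N, A) = (N + A) - 12 = (A + N) - 12 = -12 + A + N)
(1/(x + s(6, S)) - 124)² = (1/(292 + (-12 - 7 + 6)) - 124)² = (1/(292 - 13) - 124)² = (1/279 - 124)² = (-34595/279)² = 1196814025/77841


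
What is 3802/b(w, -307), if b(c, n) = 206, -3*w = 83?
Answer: 1901/103 ≈ 18.456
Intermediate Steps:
w = -83/3 (w = -⅓*83 = -83/3 ≈ -27.667)
3802/b(w, -307) = 3802/206 = 3802*(1/206) = 1901/103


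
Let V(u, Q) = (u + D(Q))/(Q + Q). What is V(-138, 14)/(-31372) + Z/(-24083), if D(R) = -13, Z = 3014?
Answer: -2643909291/21154892528 ≈ -0.12498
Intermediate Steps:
V(u, Q) = (-13 + u)/(2*Q) (V(u, Q) = (u - 13)/(Q + Q) = (-13 + u)/((2*Q)) = (-13 + u)*(1/(2*Q)) = (-13 + u)/(2*Q))
V(-138, 14)/(-31372) + Z/(-24083) = ((½)*(-13 - 138)/14)/(-31372) + 3014/(-24083) = ((½)*(1/14)*(-151))*(-1/31372) + 3014*(-1/24083) = -151/28*(-1/31372) - 3014/24083 = 151/878416 - 3014/24083 = -2643909291/21154892528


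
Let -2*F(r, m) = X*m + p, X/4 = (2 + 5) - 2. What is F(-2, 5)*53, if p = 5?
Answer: -5565/2 ≈ -2782.5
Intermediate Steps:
X = 20 (X = 4*((2 + 5) - 2) = 4*(7 - 2) = 4*5 = 20)
F(r, m) = -5/2 - 10*m (F(r, m) = -(20*m + 5)/2 = -(5 + 20*m)/2 = -5/2 - 10*m)
F(-2, 5)*53 = (-5/2 - 10*5)*53 = (-5/2 - 50)*53 = -105/2*53 = -5565/2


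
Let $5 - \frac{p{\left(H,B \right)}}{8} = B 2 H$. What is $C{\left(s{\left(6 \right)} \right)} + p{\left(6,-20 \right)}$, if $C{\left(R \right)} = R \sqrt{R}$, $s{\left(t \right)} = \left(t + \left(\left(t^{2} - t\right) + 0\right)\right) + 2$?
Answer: $1960 + 38 \sqrt{38} \approx 2194.2$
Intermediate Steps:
$p{\left(H,B \right)} = 40 - 16 B H$ ($p{\left(H,B \right)} = 40 - 8 B 2 H = 40 - 8 \cdot 2 B H = 40 - 16 B H$)
$s{\left(t \right)} = 2 + t^{2}$ ($s{\left(t \right)} = \left(t + \left(t^{2} - t\right)\right) + 2 = t^{2} + 2 = 2 + t^{2}$)
$C{\left(R \right)} = R^{\frac{3}{2}}$
$C{\left(s{\left(6 \right)} \right)} + p{\left(6,-20 \right)} = \left(2 + 6^{2}\right)^{\frac{3}{2}} - \left(-40 - 1920\right) = \left(2 + 36\right)^{\frac{3}{2}} + \left(40 + 1920\right) = 38^{\frac{3}{2}} + 1960 = 38 \sqrt{38} + 1960 = 1960 + 38 \sqrt{38}$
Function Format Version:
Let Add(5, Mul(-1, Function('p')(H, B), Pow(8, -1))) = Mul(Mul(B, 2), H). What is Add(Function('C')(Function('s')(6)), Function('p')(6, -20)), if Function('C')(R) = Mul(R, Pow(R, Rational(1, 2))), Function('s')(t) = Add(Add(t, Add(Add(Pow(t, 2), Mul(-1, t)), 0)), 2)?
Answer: Add(1960, Mul(38, Pow(38, Rational(1, 2)))) ≈ 2194.2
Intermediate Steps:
Function('p')(H, B) = Add(40, Mul(-16, B, H)) (Function('p')(H, B) = Add(40, Mul(-8, Mul(Mul(B, 2), H))) = Add(40, Mul(-8, Mul(Mul(2, B), H))) = Add(40, Mul(-8, Mul(2, B, H))) = Add(40, Mul(-16, B, H)))
Function('s')(t) = Add(2, Pow(t, 2)) (Function('s')(t) = Add(Add(t, Add(Pow(t, 2), Mul(-1, t))), 2) = Add(Pow(t, 2), 2) = Add(2, Pow(t, 2)))
Function('C')(R) = Pow(R, Rational(3, 2))
Add(Function('C')(Function('s')(6)), Function('p')(6, -20)) = Add(Pow(Add(2, Pow(6, 2)), Rational(3, 2)), Add(40, Mul(-16, -20, 6))) = Add(Pow(Add(2, 36), Rational(3, 2)), Add(40, 1920)) = Add(Pow(38, Rational(3, 2)), 1960) = Add(Mul(38, Pow(38, Rational(1, 2))), 1960) = Add(1960, Mul(38, Pow(38, Rational(1, 2))))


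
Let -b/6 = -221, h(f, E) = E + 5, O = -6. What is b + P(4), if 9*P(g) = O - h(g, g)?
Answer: 3973/3 ≈ 1324.3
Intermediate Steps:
h(f, E) = 5 + E
b = 1326 (b = -6*(-221) = 1326)
P(g) = -11/9 - g/9 (P(g) = (-6 - (5 + g))/9 = (-6 + (-5 - g))/9 = (-11 - g)/9 = -11/9 - g/9)
b + P(4) = 1326 + (-11/9 - 1/9*4) = 1326 + (-11/9 - 4/9) = 1326 - 5/3 = 3973/3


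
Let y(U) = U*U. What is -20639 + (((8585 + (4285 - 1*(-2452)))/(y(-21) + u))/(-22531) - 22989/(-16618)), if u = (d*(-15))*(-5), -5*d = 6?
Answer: -2712226280827849/131421475458 ≈ -20638.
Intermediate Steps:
d = -6/5 (d = -1/5*6 = -6/5 ≈ -1.2000)
u = -90 (u = -6/5*(-15)*(-5) = 18*(-5) = -90)
y(U) = U**2
-20639 + (((8585 + (4285 - 1*(-2452)))/(y(-21) + u))/(-22531) - 22989/(-16618)) = -20639 + (((8585 + (4285 - 1*(-2452)))/((-21)**2 - 90))/(-22531) - 22989/(-16618)) = -20639 + (((8585 + (4285 + 2452))/(441 - 90))*(-1/22531) - 22989*(-1/16618)) = -20639 + (((8585 + 6737)/351)*(-1/22531) + 22989/16618) = -20639 + ((15322*(1/351))*(-1/22531) + 22989/16618) = -20639 + ((15322/351)*(-1/22531) + 22989/16618) = -20639 + (-15322/7908381 + 22989/16618) = -20639 + 181551149813/131421475458 = -2712226280827849/131421475458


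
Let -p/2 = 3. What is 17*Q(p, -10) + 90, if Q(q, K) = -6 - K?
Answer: 158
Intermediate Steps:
p = -6 (p = -2*3 = -6)
17*Q(p, -10) + 90 = 17*(-6 - 1*(-10)) + 90 = 17*(-6 + 10) + 90 = 17*4 + 90 = 68 + 90 = 158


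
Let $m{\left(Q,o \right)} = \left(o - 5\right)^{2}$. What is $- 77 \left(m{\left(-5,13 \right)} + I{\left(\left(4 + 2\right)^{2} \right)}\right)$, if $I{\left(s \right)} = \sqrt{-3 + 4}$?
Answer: $-5005$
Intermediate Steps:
$m{\left(Q,o \right)} = \left(-5 + o\right)^{2}$
$I{\left(s \right)} = 1$ ($I{\left(s \right)} = \sqrt{1} = 1$)
$- 77 \left(m{\left(-5,13 \right)} + I{\left(\left(4 + 2\right)^{2} \right)}\right) = - 77 \left(\left(-5 + 13\right)^{2} + 1\right) = - 77 \left(8^{2} + 1\right) = - 77 \left(64 + 1\right) = \left(-77\right) 65 = -5005$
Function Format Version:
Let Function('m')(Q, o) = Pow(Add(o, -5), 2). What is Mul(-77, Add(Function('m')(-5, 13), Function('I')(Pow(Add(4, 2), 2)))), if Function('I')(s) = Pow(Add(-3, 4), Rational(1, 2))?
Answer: -5005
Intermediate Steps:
Function('m')(Q, o) = Pow(Add(-5, o), 2)
Function('I')(s) = 1 (Function('I')(s) = Pow(1, Rational(1, 2)) = 1)
Mul(-77, Add(Function('m')(-5, 13), Function('I')(Pow(Add(4, 2), 2)))) = Mul(-77, Add(Pow(Add(-5, 13), 2), 1)) = Mul(-77, Add(Pow(8, 2), 1)) = Mul(-77, Add(64, 1)) = Mul(-77, 65) = -5005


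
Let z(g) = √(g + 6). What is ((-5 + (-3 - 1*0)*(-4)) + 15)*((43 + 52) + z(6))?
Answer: 2090 + 44*√3 ≈ 2166.2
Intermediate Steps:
z(g) = √(6 + g)
((-5 + (-3 - 1*0)*(-4)) + 15)*((43 + 52) + z(6)) = ((-5 + (-3 - 1*0)*(-4)) + 15)*((43 + 52) + √(6 + 6)) = ((-5 + (-3 + 0)*(-4)) + 15)*(95 + √12) = ((-5 - 3*(-4)) + 15)*(95 + 2*√3) = ((-5 + 12) + 15)*(95 + 2*√3) = (7 + 15)*(95 + 2*√3) = 22*(95 + 2*√3) = 2090 + 44*√3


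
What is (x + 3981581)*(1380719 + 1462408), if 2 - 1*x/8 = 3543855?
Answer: -69284852742861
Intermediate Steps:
x = -28350824 (x = 16 - 8*3543855 = 16 - 28350840 = -28350824)
(x + 3981581)*(1380719 + 1462408) = (-28350824 + 3981581)*(1380719 + 1462408) = -24369243*2843127 = -69284852742861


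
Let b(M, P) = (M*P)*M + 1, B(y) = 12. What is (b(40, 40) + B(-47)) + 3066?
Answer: 67079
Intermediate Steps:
b(M, P) = 1 + P*M² (b(M, P) = P*M² + 1 = 1 + P*M²)
(b(40, 40) + B(-47)) + 3066 = ((1 + 40*40²) + 12) + 3066 = ((1 + 40*1600) + 12) + 3066 = ((1 + 64000) + 12) + 3066 = (64001 + 12) + 3066 = 64013 + 3066 = 67079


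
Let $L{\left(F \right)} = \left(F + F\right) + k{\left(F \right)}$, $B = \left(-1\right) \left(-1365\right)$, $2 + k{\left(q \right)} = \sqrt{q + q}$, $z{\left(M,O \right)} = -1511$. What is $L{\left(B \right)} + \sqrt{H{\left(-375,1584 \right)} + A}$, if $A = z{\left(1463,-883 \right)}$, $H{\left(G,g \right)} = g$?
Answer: $2728 + \sqrt{73} + \sqrt{2730} \approx 2788.8$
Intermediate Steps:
$k{\left(q \right)} = -2 + \sqrt{2} \sqrt{q}$ ($k{\left(q \right)} = -2 + \sqrt{q + q} = -2 + \sqrt{2 q} = -2 + \sqrt{2} \sqrt{q}$)
$A = -1511$
$B = 1365$
$L{\left(F \right)} = -2 + 2 F + \sqrt{2} \sqrt{F}$ ($L{\left(F \right)} = \left(F + F\right) + \left(-2 + \sqrt{2} \sqrt{F}\right) = 2 F + \left(-2 + \sqrt{2} \sqrt{F}\right) = -2 + 2 F + \sqrt{2} \sqrt{F}$)
$L{\left(B \right)} + \sqrt{H{\left(-375,1584 \right)} + A} = \left(-2 + 2 \cdot 1365 + \sqrt{2} \sqrt{1365}\right) + \sqrt{1584 - 1511} = \left(-2 + 2730 + \sqrt{2730}\right) + \sqrt{73} = \left(2728 + \sqrt{2730}\right) + \sqrt{73} = 2728 + \sqrt{73} + \sqrt{2730}$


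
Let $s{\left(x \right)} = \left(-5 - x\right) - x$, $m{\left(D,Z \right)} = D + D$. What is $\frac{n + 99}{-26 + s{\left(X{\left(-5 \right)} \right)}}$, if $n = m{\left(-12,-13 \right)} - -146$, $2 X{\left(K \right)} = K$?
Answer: $- \frac{17}{2} \approx -8.5$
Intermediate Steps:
$m{\left(D,Z \right)} = 2 D$
$X{\left(K \right)} = \frac{K}{2}$
$n = 122$ ($n = 2 \left(-12\right) - -146 = -24 + 146 = 122$)
$s{\left(x \right)} = -5 - 2 x$
$\frac{n + 99}{-26 + s{\left(X{\left(-5 \right)} \right)}} = \frac{122 + 99}{-26 - \left(5 + 2 \cdot \frac{1}{2} \left(-5\right)\right)} = \frac{221}{-26 - 0} = \frac{221}{-26 + \left(-5 + 5\right)} = \frac{221}{-26 + 0} = \frac{221}{-26} = 221 \left(- \frac{1}{26}\right) = - \frac{17}{2}$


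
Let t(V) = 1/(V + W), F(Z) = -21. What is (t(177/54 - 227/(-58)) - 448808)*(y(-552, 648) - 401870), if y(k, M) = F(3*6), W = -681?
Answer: 31720923210375343/175864 ≈ 1.8037e+11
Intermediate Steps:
t(V) = 1/(-681 + V) (t(V) = 1/(V - 681) = 1/(-681 + V))
y(k, M) = -21
(t(177/54 - 227/(-58)) - 448808)*(y(-552, 648) - 401870) = (1/(-681 + (177/54 - 227/(-58))) - 448808)*(-21 - 401870) = (1/(-681 + (177*(1/54) - 227*(-1/58))) - 448808)*(-401891) = (1/(-681 + (59/18 + 227/58)) - 448808)*(-401891) = (1/(-681 + 1877/261) - 448808)*(-401891) = (1/(-175864/261) - 448808)*(-401891) = (-261/175864 - 448808)*(-401891) = -78929170373/175864*(-401891) = 31720923210375343/175864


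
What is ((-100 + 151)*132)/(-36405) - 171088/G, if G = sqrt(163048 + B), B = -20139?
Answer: -748/4045 - 171088*sqrt(142909)/142909 ≈ -452.76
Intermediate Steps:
G = sqrt(142909) (G = sqrt(163048 - 20139) = sqrt(142909) ≈ 378.03)
((-100 + 151)*132)/(-36405) - 171088/G = ((-100 + 151)*132)/(-36405) - 171088*sqrt(142909)/142909 = (51*132)*(-1/36405) - 171088*sqrt(142909)/142909 = 6732*(-1/36405) - 171088*sqrt(142909)/142909 = -748/4045 - 171088*sqrt(142909)/142909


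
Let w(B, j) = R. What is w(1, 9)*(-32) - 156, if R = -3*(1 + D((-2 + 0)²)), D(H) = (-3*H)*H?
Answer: -4668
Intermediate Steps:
D(H) = -3*H²
R = 141 (R = -3*(1 - 3*(-2 + 0)⁴) = -3*(1 - 3*((-2)²)²) = -3*(1 - 3*4²) = -3*(1 - 3*16) = -3*(1 - 48) = -3*(-47) = 141)
w(B, j) = 141
w(1, 9)*(-32) - 156 = 141*(-32) - 156 = -4512 - 156 = -4668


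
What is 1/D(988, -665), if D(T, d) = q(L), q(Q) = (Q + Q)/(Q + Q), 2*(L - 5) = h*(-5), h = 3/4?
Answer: 1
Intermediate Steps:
h = ¾ (h = 3*(¼) = ¾ ≈ 0.75000)
L = 25/8 (L = 5 + ((¾)*(-5))/2 = 5 + (½)*(-15/4) = 5 - 15/8 = 25/8 ≈ 3.1250)
q(Q) = 1 (q(Q) = (2*Q)/((2*Q)) = (2*Q)*(1/(2*Q)) = 1)
D(T, d) = 1
1/D(988, -665) = 1/1 = 1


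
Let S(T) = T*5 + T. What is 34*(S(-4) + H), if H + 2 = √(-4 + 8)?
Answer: -816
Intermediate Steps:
S(T) = 6*T (S(T) = 5*T + T = 6*T)
H = 0 (H = -2 + √(-4 + 8) = -2 + √4 = -2 + 2 = 0)
34*(S(-4) + H) = 34*(6*(-4) + 0) = 34*(-24 + 0) = 34*(-24) = -816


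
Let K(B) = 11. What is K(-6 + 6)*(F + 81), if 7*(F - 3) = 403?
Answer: 10901/7 ≈ 1557.3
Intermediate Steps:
F = 424/7 (F = 3 + (1/7)*403 = 3 + 403/7 = 424/7 ≈ 60.571)
K(-6 + 6)*(F + 81) = 11*(424/7 + 81) = 11*(991/7) = 10901/7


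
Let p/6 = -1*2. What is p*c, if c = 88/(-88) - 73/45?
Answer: 472/15 ≈ 31.467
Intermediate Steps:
c = -118/45 (c = 88*(-1/88) - 73*1/45 = -1 - 73/45 = -118/45 ≈ -2.6222)
p = -12 (p = 6*(-1*2) = 6*(-2) = -12)
p*c = -12*(-118/45) = 472/15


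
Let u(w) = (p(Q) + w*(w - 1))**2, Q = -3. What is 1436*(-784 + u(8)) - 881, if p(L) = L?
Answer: 2907019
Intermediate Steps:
u(w) = (-3 + w*(-1 + w))**2 (u(w) = (-3 + w*(w - 1))**2 = (-3 + w*(-1 + w))**2)
1436*(-784 + u(8)) - 881 = 1436*(-784 + (3 + 8 - 1*8**2)**2) - 881 = 1436*(-784 + (3 + 8 - 1*64)**2) - 881 = 1436*(-784 + (3 + 8 - 64)**2) - 881 = 1436*(-784 + (-53)**2) - 881 = 1436*(-784 + 2809) - 881 = 1436*2025 - 881 = 2907900 - 881 = 2907019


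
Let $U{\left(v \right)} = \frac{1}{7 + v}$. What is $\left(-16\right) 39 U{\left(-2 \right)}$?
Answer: $- \frac{624}{5} \approx -124.8$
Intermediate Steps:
$\left(-16\right) 39 U{\left(-2 \right)} = \frac{\left(-16\right) 39}{7 - 2} = - \frac{624}{5}$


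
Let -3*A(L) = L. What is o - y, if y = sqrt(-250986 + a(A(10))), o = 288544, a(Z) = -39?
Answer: 288544 - 5*I*sqrt(10041) ≈ 2.8854e+5 - 501.02*I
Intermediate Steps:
A(L) = -L/3
y = 5*I*sqrt(10041) (y = sqrt(-250986 - 39) = sqrt(-251025) = 5*I*sqrt(10041) ≈ 501.02*I)
o - y = 288544 - 5*I*sqrt(10041)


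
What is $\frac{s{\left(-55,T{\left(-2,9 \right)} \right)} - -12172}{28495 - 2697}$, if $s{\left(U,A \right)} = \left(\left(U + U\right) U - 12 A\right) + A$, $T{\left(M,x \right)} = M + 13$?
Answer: $\frac{18101}{25798} \approx 0.70164$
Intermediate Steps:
$T{\left(M,x \right)} = 13 + M$
$s{\left(U,A \right)} = - 11 A + 2 U^{2}$ ($s{\left(U,A \right)} = \left(2 U U - 12 A\right) + A = \left(2 U^{2} - 12 A\right) + A = \left(- 12 A + 2 U^{2}\right) + A = - 11 A + 2 U^{2}$)
$\frac{s{\left(-55,T{\left(-2,9 \right)} \right)} - -12172}{28495 - 2697} = \frac{\left(- 11 \left(13 - 2\right) + 2 \left(-55\right)^{2}\right) - -12172}{28495 - 2697} = \frac{\left(\left(-11\right) 11 + 2 \cdot 3025\right) + 12172}{25798} = \left(\left(-121 + 6050\right) + 12172\right) \frac{1}{25798} = \left(5929 + 12172\right) \frac{1}{25798} = 18101 \cdot \frac{1}{25798} = \frac{18101}{25798}$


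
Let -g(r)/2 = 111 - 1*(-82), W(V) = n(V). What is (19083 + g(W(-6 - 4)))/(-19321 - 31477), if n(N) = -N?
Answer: -18697/50798 ≈ -0.36807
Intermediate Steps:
W(V) = -V
g(r) = -386 (g(r) = -2*(111 - 1*(-82)) = -2*(111 + 82) = -2*193 = -386)
(19083 + g(W(-6 - 4)))/(-19321 - 31477) = (19083 - 386)/(-19321 - 31477) = 18697/(-50798) = 18697*(-1/50798) = -18697/50798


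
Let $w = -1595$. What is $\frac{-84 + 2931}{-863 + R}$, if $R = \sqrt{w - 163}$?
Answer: $- \frac{2456961}{746527} - \frac{2847 i \sqrt{1758}}{746527} \approx -3.2912 - 0.1599 i$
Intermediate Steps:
$R = i \sqrt{1758}$ ($R = \sqrt{-1595 - 163} = \sqrt{-1758} = i \sqrt{1758} \approx 41.929 i$)
$\frac{-84 + 2931}{-863 + R} = \frac{-84 + 2931}{-863 + i \sqrt{1758}} = \frac{2847}{-863 + i \sqrt{1758}}$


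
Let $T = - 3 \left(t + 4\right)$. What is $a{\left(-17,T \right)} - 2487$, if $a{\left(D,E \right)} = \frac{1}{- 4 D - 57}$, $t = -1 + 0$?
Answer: $- \frac{27356}{11} \approx -2486.9$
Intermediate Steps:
$t = -1$
$T = -9$ ($T = - 3 \left(-1 + 4\right) = \left(-3\right) 3 = -9$)
$a{\left(D,E \right)} = \frac{1}{-57 - 4 D}$
$a{\left(-17,T \right)} - 2487 = - \frac{1}{57 + 4 \left(-17\right)} - 2487 = - \frac{1}{57 - 68} - 2487 = - \frac{1}{-11} - 2487 = \left(-1\right) \left(- \frac{1}{11}\right) - 2487 = \frac{1}{11} - 2487 = - \frac{27356}{11}$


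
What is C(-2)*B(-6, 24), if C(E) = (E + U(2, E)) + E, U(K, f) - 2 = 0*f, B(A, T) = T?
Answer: -48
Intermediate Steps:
U(K, f) = 2 (U(K, f) = 2 + 0*f = 2 + 0 = 2)
C(E) = 2 + 2*E (C(E) = (E + 2) + E = (2 + E) + E = 2 + 2*E)
C(-2)*B(-6, 24) = (2 + 2*(-2))*24 = (2 - 4)*24 = -2*24 = -48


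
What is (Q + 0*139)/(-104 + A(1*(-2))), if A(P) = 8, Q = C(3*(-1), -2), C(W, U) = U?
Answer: 1/48 ≈ 0.020833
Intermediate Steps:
Q = -2
(Q + 0*139)/(-104 + A(1*(-2))) = (-2 + 0*139)/(-104 + 8) = (-2 + 0)/(-96) = -2*(-1/96) = 1/48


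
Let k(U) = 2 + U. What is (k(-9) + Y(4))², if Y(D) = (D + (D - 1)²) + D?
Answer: 100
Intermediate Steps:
Y(D) = (-1 + D)² + 2*D (Y(D) = (D + (-1 + D)²) + D = (-1 + D)² + 2*D)
(k(-9) + Y(4))² = ((2 - 9) + (1 + 4²))² = (-7 + (1 + 16))² = (-7 + 17)² = 10² = 100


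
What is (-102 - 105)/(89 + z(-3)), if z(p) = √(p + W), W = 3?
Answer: -207/89 ≈ -2.3258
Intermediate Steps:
z(p) = √(3 + p) (z(p) = √(p + 3) = √(3 + p))
(-102 - 105)/(89 + z(-3)) = (-102 - 105)/(89 + √(3 - 3)) = -207/(89 + √0) = -207/(89 + 0) = -207/89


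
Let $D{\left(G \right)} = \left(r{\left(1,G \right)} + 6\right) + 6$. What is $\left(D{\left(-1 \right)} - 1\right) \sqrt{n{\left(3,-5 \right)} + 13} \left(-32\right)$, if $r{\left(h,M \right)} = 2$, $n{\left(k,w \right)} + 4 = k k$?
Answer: $- 1248 \sqrt{2} \approx -1764.9$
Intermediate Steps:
$n{\left(k,w \right)} = -4 + k^{2}$ ($n{\left(k,w \right)} = -4 + k k = -4 + k^{2}$)
$D{\left(G \right)} = 14$ ($D{\left(G \right)} = \left(2 + 6\right) + 6 = 8 + 6 = 14$)
$\left(D{\left(-1 \right)} - 1\right) \sqrt{n{\left(3,-5 \right)} + 13} \left(-32\right) = \left(14 - 1\right) \sqrt{\left(-4 + 3^{2}\right) + 13} \left(-32\right) = \left(14 - 1\right) \sqrt{\left(-4 + 9\right) + 13} \left(-32\right) = 13 \sqrt{5 + 13} \left(-32\right) = 13 \sqrt{18} \left(-32\right) = 13 \cdot 3 \sqrt{2} \left(-32\right) = 39 \sqrt{2} \left(-32\right) = - 1248 \sqrt{2}$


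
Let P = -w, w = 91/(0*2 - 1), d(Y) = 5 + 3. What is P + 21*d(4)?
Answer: 259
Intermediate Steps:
d(Y) = 8
w = -91 (w = 91/(0 - 1) = 91/(-1) = 91*(-1) = -91)
P = 91 (P = -1*(-91) = 91)
P + 21*d(4) = 91 + 21*8 = 91 + 168 = 259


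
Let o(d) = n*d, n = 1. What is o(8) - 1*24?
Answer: -16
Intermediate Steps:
o(d) = d (o(d) = 1*d = d)
o(8) - 1*24 = 8 - 1*24 = 8 - 24 = -16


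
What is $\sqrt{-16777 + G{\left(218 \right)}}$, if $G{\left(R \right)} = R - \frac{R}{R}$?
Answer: $12 i \sqrt{115} \approx 128.69 i$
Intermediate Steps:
$G{\left(R \right)} = -1 + R$ ($G{\left(R \right)} = R - 1 = -1 + R$)
$\sqrt{-16777 + G{\left(218 \right)}} = \sqrt{-16777 + \left(-1 + 218\right)} = \sqrt{-16777 + 217} = \sqrt{-16560} = 12 i \sqrt{115}$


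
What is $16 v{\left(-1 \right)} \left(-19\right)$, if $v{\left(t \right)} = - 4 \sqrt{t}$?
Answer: $1216 i \approx 1216.0 i$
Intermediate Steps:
$16 v{\left(-1 \right)} \left(-19\right) = 16 - 4 \sqrt{-1} \left(-19\right) = 16 - 4 i \left(-19\right) = 16 \cdot 76 i = 1216 i$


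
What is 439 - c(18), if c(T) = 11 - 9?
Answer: 437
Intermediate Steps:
c(T) = 2
439 - c(18) = 439 - 1*2 = 439 - 2 = 437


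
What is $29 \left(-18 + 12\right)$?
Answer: $-174$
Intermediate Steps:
$29 \left(-18 + 12\right) = 29 \left(-6\right) = -174$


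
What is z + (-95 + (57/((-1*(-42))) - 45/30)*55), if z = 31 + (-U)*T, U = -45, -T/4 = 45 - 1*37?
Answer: -10583/7 ≈ -1511.9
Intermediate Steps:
T = -32 (T = -4*(45 - 1*37) = -4*(45 - 37) = -4*8 = -32)
z = -1409 (z = 31 - 1*(-45)*(-32) = 31 + 45*(-32) = 31 - 1440 = -1409)
z + (-95 + (57/((-1*(-42))) - 45/30)*55) = -1409 + (-95 + (57/((-1*(-42))) - 45/30)*55) = -1409 + (-95 + (57/42 - 45*1/30)*55) = -1409 + (-95 + (57*(1/42) - 3/2)*55) = -1409 + (-95 + (19/14 - 3/2)*55) = -1409 + (-95 - 1/7*55) = -1409 + (-95 - 55/7) = -1409 - 720/7 = -10583/7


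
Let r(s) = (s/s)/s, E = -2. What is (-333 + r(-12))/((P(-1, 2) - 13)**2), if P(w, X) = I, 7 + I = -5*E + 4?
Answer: -3997/432 ≈ -9.2523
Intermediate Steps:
I = 7 (I = -7 + (-5*(-2) + 4) = -7 + (10 + 4) = -7 + 14 = 7)
P(w, X) = 7
r(s) = 1/s
(-333 + r(-12))/((P(-1, 2) - 13)**2) = (-333 + 1/(-12))/((7 - 13)**2) = (-333 - 1/12)/((-6)**2) = -3997/12/36 = -3997/12*1/36 = -3997/432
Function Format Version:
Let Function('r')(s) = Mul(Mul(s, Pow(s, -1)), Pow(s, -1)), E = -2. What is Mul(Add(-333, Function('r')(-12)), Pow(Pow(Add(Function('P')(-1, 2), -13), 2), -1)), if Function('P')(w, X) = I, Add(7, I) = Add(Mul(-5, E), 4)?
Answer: Rational(-3997, 432) ≈ -9.2523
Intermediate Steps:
I = 7 (I = Add(-7, Add(Mul(-5, -2), 4)) = Add(-7, Add(10, 4)) = Add(-7, 14) = 7)
Function('P')(w, X) = 7
Function('r')(s) = Pow(s, -1) (Function('r')(s) = Mul(1, Pow(s, -1)) = Pow(s, -1))
Mul(Add(-333, Function('r')(-12)), Pow(Pow(Add(Function('P')(-1, 2), -13), 2), -1)) = Mul(Add(-333, Pow(-12, -1)), Pow(Pow(Add(7, -13), 2), -1)) = Mul(Add(-333, Rational(-1, 12)), Pow(Pow(-6, 2), -1)) = Mul(Rational(-3997, 12), Pow(36, -1)) = Mul(Rational(-3997, 12), Rational(1, 36)) = Rational(-3997, 432)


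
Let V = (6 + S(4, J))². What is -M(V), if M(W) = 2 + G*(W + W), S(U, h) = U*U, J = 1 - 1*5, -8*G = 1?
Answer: 119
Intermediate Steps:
G = -⅛ (G = -⅛*1 = -⅛ ≈ -0.12500)
J = -4 (J = 1 - 5 = -4)
S(U, h) = U²
V = 484 (V = (6 + 4²)² = (6 + 16)² = 22² = 484)
M(W) = 2 - W/4 (M(W) = 2 - (W + W)/8 = 2 - W/4)
-M(V) = -(2 - ¼*484) = -(2 - 121) = -1*(-119) = 119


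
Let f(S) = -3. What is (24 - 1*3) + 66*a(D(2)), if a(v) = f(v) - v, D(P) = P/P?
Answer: -243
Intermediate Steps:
D(P) = 1
a(v) = -3 - v
(24 - 1*3) + 66*a(D(2)) = (24 - 1*3) + 66*(-3 - 1*1) = (24 - 3) + 66*(-3 - 1) = 21 + 66*(-4) = 21 - 264 = -243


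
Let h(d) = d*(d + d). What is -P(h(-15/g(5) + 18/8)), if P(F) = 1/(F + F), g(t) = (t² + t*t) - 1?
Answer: -9604/145161 ≈ -0.066161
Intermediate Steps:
g(t) = -1 + 2*t² (g(t) = (t² + t²) - 1 = 2*t² - 1 = -1 + 2*t²)
h(d) = 2*d² (h(d) = d*(2*d) = 2*d²)
P(F) = 1/(2*F)
-P(h(-15/g(5) + 18/8)) = -1/(2*(2*(-15/(-1 + 2*5²) + 18/8)²)) = -1/(2*(2*(-15/(-1 + 2*25) + 18*(⅛))²)) = -1/(2*(2*(-15/(-1 + 50) + 9/4)²)) = -1/(2*(2*(-15/49 + 9/4)²)) = -1/(2*(2*(381/196)²)) = -1/(2*(2*(145161/38416))) = -1/(2*145161/19208) = -19208/(2*145161) = -1*9604/145161 = -9604/145161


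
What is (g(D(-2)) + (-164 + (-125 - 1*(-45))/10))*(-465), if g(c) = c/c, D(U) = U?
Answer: 79515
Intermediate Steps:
g(c) = 1
(g(D(-2)) + (-164 + (-125 - 1*(-45))/10))*(-465) = (1 + (-164 + (-125 - 1*(-45))/10))*(-465) = (1 + (-164 + (-125 + 45)*(1/10)))*(-465) = (1 + (-164 - 80*1/10))*(-465) = (1 + (-164 - 8))*(-465) = (1 - 172)*(-465) = -171*(-465) = 79515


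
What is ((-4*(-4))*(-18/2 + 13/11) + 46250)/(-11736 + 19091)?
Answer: 507374/80905 ≈ 6.2712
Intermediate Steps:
((-4*(-4))*(-18/2 + 13/11) + 46250)/(-11736 + 19091) = (16*(-18*½ + 13*(1/11)) + 46250)/7355 = (16*(-9 + 13/11) + 46250)*(1/7355) = (16*(-86/11) + 46250)*(1/7355) = (-1376/11 + 46250)*(1/7355) = (507374/11)*(1/7355) = 507374/80905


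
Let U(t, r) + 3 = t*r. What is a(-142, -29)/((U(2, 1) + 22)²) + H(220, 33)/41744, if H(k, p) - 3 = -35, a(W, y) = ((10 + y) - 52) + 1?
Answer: -26216/164367 ≈ -0.15950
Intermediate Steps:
a(W, y) = -41 + y (a(W, y) = (-42 + y) + 1 = -41 + y)
H(k, p) = -32 (H(k, p) = 3 - 35 = -32)
U(t, r) = -3 + r*t (U(t, r) = -3 + t*r = -3 + r*t)
a(-142, -29)/((U(2, 1) + 22)²) + H(220, 33)/41744 = (-41 - 29)/(((-3 + 1*2) + 22)²) - 32/41744 = -70/((-3 + 2) + 22)² - 32*1/41744 = -70/(-1 + 22)² - 2/2609 = -70/(21²) - 2/2609 = -70/441 - 2/2609 = -70*1/441 - 2/2609 = -10/63 - 2/2609 = -26216/164367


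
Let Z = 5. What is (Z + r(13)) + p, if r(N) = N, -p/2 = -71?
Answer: 160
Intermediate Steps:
p = 142 (p = -2*(-71) = 142)
(Z + r(13)) + p = (5 + 13) + 142 = 18 + 142 = 160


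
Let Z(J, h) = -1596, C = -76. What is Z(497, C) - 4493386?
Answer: -4494982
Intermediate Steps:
Z(497, C) - 4493386 = -1596 - 4493386 = -4494982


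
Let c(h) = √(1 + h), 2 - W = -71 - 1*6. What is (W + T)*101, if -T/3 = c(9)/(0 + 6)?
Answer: 7979 - 101*√10/2 ≈ 7819.3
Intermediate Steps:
W = 79 (W = 2 - (-71 - 1*6) = 2 - (-71 - 6) = 2 - 1*(-77) = 2 + 77 = 79)
T = -√10/2 (T = -3*√(1 + 9)/(0 + 6) = -3*√10/6 = -√10/2 ≈ -1.5811)
(W + T)*101 = (79 - √10/2)*101 = 7979 - 101*√10/2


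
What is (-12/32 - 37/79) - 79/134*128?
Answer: -3231103/42344 ≈ -76.306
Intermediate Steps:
(-12/32 - 37/79) - 79/134*128 = (-12*1/32 - 37*1/79) - 79*1/134*128 = (-3/8 - 37/79) - 79/134*128 = -533/632 - 5056/67 = -3231103/42344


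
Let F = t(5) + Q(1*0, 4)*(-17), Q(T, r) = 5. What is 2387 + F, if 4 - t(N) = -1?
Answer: 2307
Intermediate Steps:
t(N) = 5 (t(N) = 4 - 1*(-1) = 4 + 1 = 5)
F = -80 (F = 5 + 5*(-17) = 5 - 85 = -80)
2387 + F = 2387 - 80 = 2307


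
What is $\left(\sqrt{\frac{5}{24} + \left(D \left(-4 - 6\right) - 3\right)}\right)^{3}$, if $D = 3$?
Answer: $- \frac{787 i \sqrt{4722}}{288} \approx - 187.78 i$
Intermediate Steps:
$\left(\sqrt{\frac{5}{24} + \left(D \left(-4 - 6\right) - 3\right)}\right)^{3} = \left(\sqrt{\frac{5}{24} + \left(3 \left(-4 - 6\right) - 3\right)}\right)^{3} = \left(\sqrt{5 \cdot \frac{1}{24} + \left(3 \left(-4 - 6\right) - 3\right)}\right)^{3} = \left(\sqrt{\frac{5}{24} + \left(3 \left(-10\right) - 3\right)}\right)^{3} = \left(\sqrt{\frac{5}{24} - 33}\right)^{3} = \left(\sqrt{- \frac{787}{24}}\right)^{3} = \left(\frac{i \sqrt{4722}}{12}\right)^{3} = - \frac{787 i \sqrt{4722}}{288}$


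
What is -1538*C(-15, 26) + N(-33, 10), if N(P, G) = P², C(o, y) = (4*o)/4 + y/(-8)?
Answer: 58315/2 ≈ 29158.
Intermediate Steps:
C(o, y) = o - y/8 (C(o, y) = (4*o)*(¼) + y*(-⅛) = o - y/8)
-1538*C(-15, 26) + N(-33, 10) = -1538*(-15 - ⅛*26) + (-33)² = -1538*(-15 - 13/4) + 1089 = -1538*(-73/4) + 1089 = 56137/2 + 1089 = 58315/2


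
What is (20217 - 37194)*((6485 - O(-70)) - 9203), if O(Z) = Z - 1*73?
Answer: 43715775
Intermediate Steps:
O(Z) = -73 + Z (O(Z) = Z - 73 = -73 + Z)
(20217 - 37194)*((6485 - O(-70)) - 9203) = (20217 - 37194)*((6485 - (-73 - 70)) - 9203) = -16977*((6485 - 1*(-143)) - 9203) = -16977*((6485 + 143) - 9203) = -16977*(6628 - 9203) = -16977*(-2575) = 43715775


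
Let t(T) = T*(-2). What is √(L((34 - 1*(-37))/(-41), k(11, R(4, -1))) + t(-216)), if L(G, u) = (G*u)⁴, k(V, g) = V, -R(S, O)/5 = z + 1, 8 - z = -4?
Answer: √373273150273/1681 ≈ 363.45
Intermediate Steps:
z = 12 (z = 8 - 1*(-4) = 8 + 4 = 12)
t(T) = -2*T
R(S, O) = -65 (R(S, O) = -5*(12 + 1) = -5*13 = -65)
L(G, u) = G⁴*u⁴
√(L((34 - 1*(-37))/(-41), k(11, R(4, -1))) + t(-216)) = √(((34 - 1*(-37))/(-41))⁴*11⁴ - 2*(-216)) = √(((34 + 37)*(-1/41))⁴*14641 + 432) = √((71*(-1/41))⁴*14641 + 432) = √((-71/41)⁴*14641 + 432) = √((25411681/2825761)*14641 + 432) = √(372052421521/2825761 + 432) = √(373273150273/2825761) = √373273150273/1681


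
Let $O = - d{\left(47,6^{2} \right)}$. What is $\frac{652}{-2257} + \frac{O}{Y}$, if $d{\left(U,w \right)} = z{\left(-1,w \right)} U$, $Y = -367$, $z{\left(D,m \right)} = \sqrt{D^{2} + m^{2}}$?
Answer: $- \frac{652}{2257} + \frac{47 \sqrt{1297}}{367} \approx 4.3233$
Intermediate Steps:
$d{\left(U,w \right)} = U \sqrt{1 + w^{2}}$ ($d{\left(U,w \right)} = \sqrt{\left(-1\right)^{2} + w^{2}} U = \sqrt{1 + w^{2}} U = U \sqrt{1 + w^{2}}$)
$O = - 47 \sqrt{1297}$ ($O = - 47 \sqrt{1 + \left(6^{2}\right)^{2}} = - 47 \sqrt{1 + 36^{2}} = - 47 \sqrt{1 + 1296} = - 47 \sqrt{1297} \approx -1692.7$)
$\frac{652}{-2257} + \frac{O}{Y} = \frac{652}{-2257} + \frac{\left(-47\right) \sqrt{1297}}{-367} = 652 \left(- \frac{1}{2257}\right) + - 47 \sqrt{1297} \left(- \frac{1}{367}\right) = - \frac{652}{2257} + \frac{47 \sqrt{1297}}{367}$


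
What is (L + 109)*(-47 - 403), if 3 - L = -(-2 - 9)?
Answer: -45450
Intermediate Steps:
L = -8 (L = 3 - (-1)*(-2 - 9) = 3 - (-1)*(-11) = 3 - 1*11 = 3 - 11 = -8)
(L + 109)*(-47 - 403) = (-8 + 109)*(-47 - 403) = 101*(-450) = -45450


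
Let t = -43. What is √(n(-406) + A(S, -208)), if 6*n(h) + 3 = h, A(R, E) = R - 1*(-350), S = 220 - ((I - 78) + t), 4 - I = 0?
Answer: √22278/6 ≈ 24.876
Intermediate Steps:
I = 4 (I = 4 - 1*0 = 4 + 0 = 4)
S = 337 (S = 220 - ((4 - 78) - 43) = 220 - (-74 - 43) = 220 - 1*(-117) = 220 + 117 = 337)
A(R, E) = 350 + R (A(R, E) = R + 350 = 350 + R)
n(h) = -½ + h/6
√(n(-406) + A(S, -208)) = √((-½ + (⅙)*(-406)) + (350 + 337)) = √((-½ - 203/3) + 687) = √(-409/6 + 687) = √(3713/6) = √22278/6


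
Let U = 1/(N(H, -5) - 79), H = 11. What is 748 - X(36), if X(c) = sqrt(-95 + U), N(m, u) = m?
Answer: 748 - I*sqrt(109837)/34 ≈ 748.0 - 9.7475*I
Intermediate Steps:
U = -1/68 (U = 1/(11 - 79) = 1/(-68) = -1/68 ≈ -0.014706)
X(c) = I*sqrt(109837)/34 (X(c) = sqrt(-95 - 1/68) = sqrt(-6461/68) = I*sqrt(109837)/34)
748 - X(36) = 748 - I*sqrt(109837)/34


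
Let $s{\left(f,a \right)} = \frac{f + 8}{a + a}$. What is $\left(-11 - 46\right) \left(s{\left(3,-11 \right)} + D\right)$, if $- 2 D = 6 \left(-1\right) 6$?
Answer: $- \frac{1995}{2} \approx -997.5$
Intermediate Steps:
$s{\left(f,a \right)} = \frac{8 + f}{2 a}$
$D = 18$ ($D = - \frac{6 \left(-1\right) 6}{2} = - \frac{\left(-6\right) 6}{2} = \left(- \frac{1}{2}\right) \left(-36\right) = 18$)
$\left(-11 - 46\right) \left(s{\left(3,-11 \right)} + D\right) = \left(-11 - 46\right) \left(\frac{8 + 3}{2 \left(-11\right)} + 18\right) = - 57 \left(\frac{1}{2} \left(- \frac{1}{11}\right) 11 + 18\right) = - 57 \left(- \frac{1}{2} + 18\right) = \left(-57\right) \frac{35}{2} = - \frac{1995}{2}$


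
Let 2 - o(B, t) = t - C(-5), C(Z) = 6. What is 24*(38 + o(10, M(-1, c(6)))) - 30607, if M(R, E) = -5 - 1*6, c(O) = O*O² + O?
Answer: -29239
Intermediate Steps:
c(O) = O + O³ (c(O) = O³ + O = O + O³)
M(R, E) = -11 (M(R, E) = -5 - 6 = -11)
o(B, t) = 8 - t (o(B, t) = 2 - (t - 1*6) = 2 - (t - 6) = 2 - (-6 + t) = 2 + (6 - t) = 8 - t)
24*(38 + o(10, M(-1, c(6)))) - 30607 = 24*(38 + (8 - 1*(-11))) - 30607 = 24*(38 + (8 + 11)) - 30607 = 24*(38 + 19) - 30607 = 24*57 - 30607 = 1368 - 30607 = -29239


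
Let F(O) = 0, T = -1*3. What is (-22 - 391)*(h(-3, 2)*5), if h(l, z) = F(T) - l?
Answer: -6195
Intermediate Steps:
T = -3
h(l, z) = -l (h(l, z) = 0 - l = -l)
(-22 - 391)*(h(-3, 2)*5) = (-22 - 391)*(-1*(-3)*5) = -1239*5 = -413*15 = -6195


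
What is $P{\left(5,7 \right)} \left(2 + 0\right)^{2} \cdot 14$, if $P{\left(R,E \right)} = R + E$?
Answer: $672$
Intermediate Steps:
$P{\left(R,E \right)} = E + R$
$P{\left(5,7 \right)} \left(2 + 0\right)^{2} \cdot 14 = \left(7 + 5\right) \left(2 + 0\right)^{2} \cdot 14 = 12 \cdot 2^{2} \cdot 14 = 12 \cdot 4 \cdot 14 = 48 \cdot 14 = 672$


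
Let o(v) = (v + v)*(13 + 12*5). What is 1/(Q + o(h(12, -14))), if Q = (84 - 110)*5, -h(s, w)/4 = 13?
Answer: -1/7722 ≈ -0.00012950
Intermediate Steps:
h(s, w) = -52 (h(s, w) = -4*13 = -52)
o(v) = 146*v (o(v) = (2*v)*(13 + 60) = (2*v)*73 = 146*v)
Q = -130 (Q = -26*5 = -130)
1/(Q + o(h(12, -14))) = 1/(-130 + 146*(-52)) = 1/(-130 - 7592) = 1/(-7722) = -1/7722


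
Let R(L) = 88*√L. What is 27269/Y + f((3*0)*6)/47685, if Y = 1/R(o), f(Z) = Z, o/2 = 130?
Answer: 4799344*√65 ≈ 3.8694e+7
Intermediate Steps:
o = 260 (o = 2*130 = 260)
Y = √65/11440 (Y = 1/(88*√260) = 1/(88*(2*√65)) = 1/(176*√65) = √65/11440 ≈ 0.00070474)
27269/Y + f((3*0)*6)/47685 = 27269/((√65/11440)) + ((3*0)*6)/47685 = 27269*(176*√65) + (0*6)*(1/47685) = 4799344*√65 + 0*(1/47685) = 4799344*√65 + 0 = 4799344*√65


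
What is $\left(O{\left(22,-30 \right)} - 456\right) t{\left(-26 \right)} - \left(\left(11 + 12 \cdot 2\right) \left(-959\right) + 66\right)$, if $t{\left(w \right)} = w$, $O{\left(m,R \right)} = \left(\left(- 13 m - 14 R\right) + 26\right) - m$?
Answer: $41767$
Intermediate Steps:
$O{\left(m,R \right)} = 26 - 14 R - 14 m$ ($O{\left(m,R \right)} = \left(\left(- 14 R - 13 m\right) + 26\right) - m = \left(26 - 14 R - 13 m\right) - m = 26 - 14 R - 14 m$)
$\left(O{\left(22,-30 \right)} - 456\right) t{\left(-26 \right)} - \left(\left(11 + 12 \cdot 2\right) \left(-959\right) + 66\right) = \left(\left(26 - -420 - 308\right) - 456\right) \left(-26\right) - \left(\left(11 + 12 \cdot 2\right) \left(-959\right) + 66\right) = \left(\left(26 + 420 - 308\right) - 456\right) \left(-26\right) - \left(\left(11 + 24\right) \left(-959\right) + 66\right) = \left(138 - 456\right) \left(-26\right) - \left(35 \left(-959\right) + 66\right) = \left(-318\right) \left(-26\right) - \left(-33565 + 66\right) = 8268 - -33499 = 8268 + 33499 = 41767$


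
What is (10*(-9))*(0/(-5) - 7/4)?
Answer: 315/2 ≈ 157.50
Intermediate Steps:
(10*(-9))*(0/(-5) - 7/4) = -90*(0*(-⅕) - 7*¼) = -90*(0 - 7/4) = -90*(-7/4) = 315/2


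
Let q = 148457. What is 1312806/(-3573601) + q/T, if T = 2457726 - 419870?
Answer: -49878686053/169360098592 ≈ -0.29451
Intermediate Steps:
T = 2037856
1312806/(-3573601) + q/T = 1312806/(-3573601) + 148457/2037856 = 1312806*(-1/3573601) + 148457*(1/2037856) = -1312806/3573601 + 148457/2037856 = -49878686053/169360098592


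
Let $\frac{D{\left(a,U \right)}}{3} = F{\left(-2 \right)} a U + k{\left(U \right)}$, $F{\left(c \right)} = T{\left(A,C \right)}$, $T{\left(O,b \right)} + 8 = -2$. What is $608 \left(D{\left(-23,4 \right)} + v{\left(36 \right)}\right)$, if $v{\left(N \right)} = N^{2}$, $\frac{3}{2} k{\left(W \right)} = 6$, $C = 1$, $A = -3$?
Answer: $2473344$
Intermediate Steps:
$T{\left(O,b \right)} = -10$ ($T{\left(O,b \right)} = -8 - 2 = -10$)
$k{\left(W \right)} = 4$ ($k{\left(W \right)} = \frac{2}{3} \cdot 6 = 4$)
$F{\left(c \right)} = -10$
$D{\left(a,U \right)} = 12 - 30 U a$ ($D{\left(a,U \right)} = 3 \left(- 10 a U + 4\right) = 3 \left(- 10 U a + 4\right) = 3 \left(4 - 10 U a\right) = 12 - 30 U a$)
$608 \left(D{\left(-23,4 \right)} + v{\left(36 \right)}\right) = 608 \left(\left(12 - 120 \left(-23\right)\right) + 36^{2}\right) = 608 \left(\left(12 + 2760\right) + 1296\right) = 608 \left(2772 + 1296\right) = 608 \cdot 4068 = 2473344$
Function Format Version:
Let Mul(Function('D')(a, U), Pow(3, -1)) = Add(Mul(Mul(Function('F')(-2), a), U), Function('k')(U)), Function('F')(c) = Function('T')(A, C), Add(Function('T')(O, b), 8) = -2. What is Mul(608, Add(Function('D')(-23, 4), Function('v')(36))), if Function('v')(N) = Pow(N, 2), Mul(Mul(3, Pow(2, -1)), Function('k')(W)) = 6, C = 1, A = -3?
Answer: 2473344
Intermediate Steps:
Function('T')(O, b) = -10 (Function('T')(O, b) = Add(-8, -2) = -10)
Function('k')(W) = 4 (Function('k')(W) = Mul(Rational(2, 3), 6) = 4)
Function('F')(c) = -10
Function('D')(a, U) = Add(12, Mul(-30, U, a)) (Function('D')(a, U) = Mul(3, Add(Mul(Mul(-10, a), U), 4)) = Mul(3, Add(Mul(-10, U, a), 4)) = Mul(3, Add(4, Mul(-10, U, a))) = Add(12, Mul(-30, U, a)))
Mul(608, Add(Function('D')(-23, 4), Function('v')(36))) = Mul(608, Add(Add(12, Mul(-30, 4, -23)), Pow(36, 2))) = Mul(608, Add(Add(12, 2760), 1296)) = Mul(608, Add(2772, 1296)) = Mul(608, 4068) = 2473344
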